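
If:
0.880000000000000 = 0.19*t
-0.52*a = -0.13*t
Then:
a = 1.16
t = 4.63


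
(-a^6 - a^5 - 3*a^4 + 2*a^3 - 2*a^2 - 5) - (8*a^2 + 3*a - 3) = -a^6 - a^5 - 3*a^4 + 2*a^3 - 10*a^2 - 3*a - 2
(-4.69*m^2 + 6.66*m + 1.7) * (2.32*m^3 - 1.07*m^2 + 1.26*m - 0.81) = -10.8808*m^5 + 20.4695*m^4 - 9.0916*m^3 + 10.3715*m^2 - 3.2526*m - 1.377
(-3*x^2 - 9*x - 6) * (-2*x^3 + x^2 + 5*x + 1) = 6*x^5 + 15*x^4 - 12*x^3 - 54*x^2 - 39*x - 6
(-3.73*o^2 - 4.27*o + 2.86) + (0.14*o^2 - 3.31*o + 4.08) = -3.59*o^2 - 7.58*o + 6.94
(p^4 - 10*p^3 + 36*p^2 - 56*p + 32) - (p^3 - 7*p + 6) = p^4 - 11*p^3 + 36*p^2 - 49*p + 26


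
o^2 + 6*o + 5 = (o + 1)*(o + 5)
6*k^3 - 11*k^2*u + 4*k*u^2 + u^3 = (-k + u)^2*(6*k + u)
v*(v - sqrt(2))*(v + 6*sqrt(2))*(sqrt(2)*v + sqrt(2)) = sqrt(2)*v^4 + sqrt(2)*v^3 + 10*v^3 - 12*sqrt(2)*v^2 + 10*v^2 - 12*sqrt(2)*v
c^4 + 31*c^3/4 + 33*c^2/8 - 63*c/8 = c*(c - 3/4)*(c + 3/2)*(c + 7)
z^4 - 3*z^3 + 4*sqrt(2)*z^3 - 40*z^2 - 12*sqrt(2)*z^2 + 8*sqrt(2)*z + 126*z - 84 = (z - 2)*(z - 1)*(z - 3*sqrt(2))*(z + 7*sqrt(2))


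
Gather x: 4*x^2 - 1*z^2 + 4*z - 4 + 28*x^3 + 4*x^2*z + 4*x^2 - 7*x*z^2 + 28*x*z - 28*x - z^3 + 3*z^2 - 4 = 28*x^3 + x^2*(4*z + 8) + x*(-7*z^2 + 28*z - 28) - z^3 + 2*z^2 + 4*z - 8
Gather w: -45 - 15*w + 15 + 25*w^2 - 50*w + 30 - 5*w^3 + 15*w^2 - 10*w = -5*w^3 + 40*w^2 - 75*w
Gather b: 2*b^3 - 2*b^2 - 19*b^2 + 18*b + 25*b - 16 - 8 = 2*b^3 - 21*b^2 + 43*b - 24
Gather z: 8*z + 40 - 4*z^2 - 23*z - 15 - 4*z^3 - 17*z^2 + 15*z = -4*z^3 - 21*z^2 + 25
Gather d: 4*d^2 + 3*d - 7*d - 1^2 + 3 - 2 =4*d^2 - 4*d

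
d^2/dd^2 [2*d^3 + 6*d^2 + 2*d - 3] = 12*d + 12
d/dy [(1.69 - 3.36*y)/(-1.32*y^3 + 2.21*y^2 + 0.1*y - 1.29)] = (-8.8704*y^3 + 14.118*y^2 - 7.4698*y + 4.1654)/(1.7424*y^6 - 5.8344*y^5 + 4.6201*y^4 + 3.8476*y^3 - 5.6918*y^2 - 0.258*y + 1.6641)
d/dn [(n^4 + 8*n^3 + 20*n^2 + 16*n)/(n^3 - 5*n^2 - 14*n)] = (n^2 - 14*n - 50)/(n^2 - 14*n + 49)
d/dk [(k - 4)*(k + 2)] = 2*k - 2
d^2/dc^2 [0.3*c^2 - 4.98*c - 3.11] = 0.600000000000000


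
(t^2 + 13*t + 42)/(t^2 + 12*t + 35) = (t + 6)/(t + 5)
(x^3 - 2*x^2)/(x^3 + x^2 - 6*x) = x/(x + 3)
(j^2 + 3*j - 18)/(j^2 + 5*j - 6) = (j - 3)/(j - 1)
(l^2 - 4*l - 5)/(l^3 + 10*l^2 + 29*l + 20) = (l - 5)/(l^2 + 9*l + 20)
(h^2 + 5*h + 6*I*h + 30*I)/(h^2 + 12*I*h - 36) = (h + 5)/(h + 6*I)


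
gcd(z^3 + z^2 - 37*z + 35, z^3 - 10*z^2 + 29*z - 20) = z^2 - 6*z + 5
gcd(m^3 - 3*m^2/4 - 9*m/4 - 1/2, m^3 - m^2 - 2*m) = m^2 - m - 2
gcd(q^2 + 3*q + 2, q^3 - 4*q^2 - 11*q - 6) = q + 1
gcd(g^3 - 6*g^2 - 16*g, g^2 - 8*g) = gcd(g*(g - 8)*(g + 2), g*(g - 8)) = g^2 - 8*g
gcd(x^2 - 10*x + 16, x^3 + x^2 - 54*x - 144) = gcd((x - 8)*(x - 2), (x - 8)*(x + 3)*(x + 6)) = x - 8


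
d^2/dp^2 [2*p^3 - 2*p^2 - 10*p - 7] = 12*p - 4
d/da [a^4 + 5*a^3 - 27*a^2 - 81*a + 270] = 4*a^3 + 15*a^2 - 54*a - 81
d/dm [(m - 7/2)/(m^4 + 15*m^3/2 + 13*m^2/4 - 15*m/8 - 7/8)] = 4*(-24*m^3 + 4*m^2 + 602*m - 119)/(32*m^7 + 464*m^6 + 1776*m^5 + 552*m^4 - 894*m^3 - 363*m^2 + 112*m + 49)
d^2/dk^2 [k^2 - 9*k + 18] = 2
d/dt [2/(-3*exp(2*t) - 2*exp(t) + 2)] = (12*exp(t) + 4)*exp(t)/(3*exp(2*t) + 2*exp(t) - 2)^2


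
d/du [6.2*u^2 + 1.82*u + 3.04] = 12.4*u + 1.82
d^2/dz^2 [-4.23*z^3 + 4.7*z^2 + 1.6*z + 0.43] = 9.4 - 25.38*z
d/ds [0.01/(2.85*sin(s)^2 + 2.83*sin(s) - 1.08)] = -(0.057*sin(s) + 0.0283)*cos(s)/(2.85*sin(s)^2 + 2.83*sin(s) - 1.08)^2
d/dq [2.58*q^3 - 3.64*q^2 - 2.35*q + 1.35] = 7.74*q^2 - 7.28*q - 2.35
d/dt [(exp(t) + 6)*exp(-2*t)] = (-exp(t) - 12)*exp(-2*t)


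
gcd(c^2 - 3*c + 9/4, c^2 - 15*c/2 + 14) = 1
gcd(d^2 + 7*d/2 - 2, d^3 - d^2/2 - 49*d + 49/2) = d - 1/2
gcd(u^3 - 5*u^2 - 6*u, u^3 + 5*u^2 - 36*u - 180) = u - 6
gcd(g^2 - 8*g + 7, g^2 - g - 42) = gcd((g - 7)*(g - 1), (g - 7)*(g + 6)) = g - 7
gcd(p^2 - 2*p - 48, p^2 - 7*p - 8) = p - 8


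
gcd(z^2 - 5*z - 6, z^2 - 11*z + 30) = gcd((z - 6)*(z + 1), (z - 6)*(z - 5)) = z - 6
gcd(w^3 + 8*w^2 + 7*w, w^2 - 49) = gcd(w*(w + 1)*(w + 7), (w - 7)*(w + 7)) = w + 7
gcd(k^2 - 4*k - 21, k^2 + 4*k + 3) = k + 3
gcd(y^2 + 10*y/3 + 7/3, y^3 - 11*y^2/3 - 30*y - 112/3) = y + 7/3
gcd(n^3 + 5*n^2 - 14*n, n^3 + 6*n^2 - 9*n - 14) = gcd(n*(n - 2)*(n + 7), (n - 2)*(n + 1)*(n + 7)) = n^2 + 5*n - 14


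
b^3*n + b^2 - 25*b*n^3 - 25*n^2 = (b - 5*n)*(b + 5*n)*(b*n + 1)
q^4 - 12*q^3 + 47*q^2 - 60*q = q*(q - 5)*(q - 4)*(q - 3)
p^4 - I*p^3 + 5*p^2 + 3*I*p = p*(p - 3*I)*(p + I)^2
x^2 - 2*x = x*(x - 2)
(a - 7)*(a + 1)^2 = a^3 - 5*a^2 - 13*a - 7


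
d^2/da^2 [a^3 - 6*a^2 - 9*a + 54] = 6*a - 12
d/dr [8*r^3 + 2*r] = 24*r^2 + 2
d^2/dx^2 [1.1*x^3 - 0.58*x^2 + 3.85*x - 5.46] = 6.6*x - 1.16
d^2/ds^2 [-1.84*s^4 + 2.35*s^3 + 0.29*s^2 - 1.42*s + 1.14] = -22.08*s^2 + 14.1*s + 0.58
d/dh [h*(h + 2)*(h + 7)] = 3*h^2 + 18*h + 14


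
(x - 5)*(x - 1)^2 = x^3 - 7*x^2 + 11*x - 5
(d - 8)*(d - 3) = d^2 - 11*d + 24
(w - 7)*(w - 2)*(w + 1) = w^3 - 8*w^2 + 5*w + 14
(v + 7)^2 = v^2 + 14*v + 49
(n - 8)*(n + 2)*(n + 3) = n^3 - 3*n^2 - 34*n - 48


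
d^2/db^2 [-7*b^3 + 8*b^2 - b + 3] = 16 - 42*b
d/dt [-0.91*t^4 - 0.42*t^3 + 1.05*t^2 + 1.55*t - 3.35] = -3.64*t^3 - 1.26*t^2 + 2.1*t + 1.55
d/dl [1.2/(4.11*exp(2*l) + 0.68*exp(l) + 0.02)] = (-9.864*exp(l) - 0.816)*exp(l)/(4.11*exp(2*l) + 0.68*exp(l) + 0.02)^2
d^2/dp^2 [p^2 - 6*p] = 2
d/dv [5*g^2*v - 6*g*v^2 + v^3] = 5*g^2 - 12*g*v + 3*v^2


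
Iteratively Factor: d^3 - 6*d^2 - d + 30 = (d - 5)*(d^2 - d - 6) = (d - 5)*(d + 2)*(d - 3)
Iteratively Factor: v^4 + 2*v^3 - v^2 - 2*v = (v + 2)*(v^3 - v) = v*(v + 2)*(v^2 - 1) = v*(v - 1)*(v + 2)*(v + 1)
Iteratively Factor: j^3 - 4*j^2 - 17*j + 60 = (j - 3)*(j^2 - j - 20) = (j - 3)*(j + 4)*(j - 5)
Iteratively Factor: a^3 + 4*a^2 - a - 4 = (a + 4)*(a^2 - 1) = (a - 1)*(a + 4)*(a + 1)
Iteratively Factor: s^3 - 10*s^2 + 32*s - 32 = (s - 2)*(s^2 - 8*s + 16) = (s - 4)*(s - 2)*(s - 4)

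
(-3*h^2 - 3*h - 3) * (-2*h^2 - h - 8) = 6*h^4 + 9*h^3 + 33*h^2 + 27*h + 24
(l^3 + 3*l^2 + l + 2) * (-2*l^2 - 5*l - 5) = -2*l^5 - 11*l^4 - 22*l^3 - 24*l^2 - 15*l - 10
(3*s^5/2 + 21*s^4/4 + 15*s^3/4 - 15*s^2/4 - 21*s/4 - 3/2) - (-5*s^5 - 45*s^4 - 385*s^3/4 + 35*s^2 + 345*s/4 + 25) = 13*s^5/2 + 201*s^4/4 + 100*s^3 - 155*s^2/4 - 183*s/2 - 53/2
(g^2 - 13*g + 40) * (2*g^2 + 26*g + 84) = 2*g^4 - 174*g^2 - 52*g + 3360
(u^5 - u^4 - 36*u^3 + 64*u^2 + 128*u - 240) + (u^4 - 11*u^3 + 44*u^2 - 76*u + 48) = u^5 - 47*u^3 + 108*u^2 + 52*u - 192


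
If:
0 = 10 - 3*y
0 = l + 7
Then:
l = -7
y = 10/3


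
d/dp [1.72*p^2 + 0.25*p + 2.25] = 3.44*p + 0.25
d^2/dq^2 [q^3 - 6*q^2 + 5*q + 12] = 6*q - 12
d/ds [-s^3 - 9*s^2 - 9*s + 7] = -3*s^2 - 18*s - 9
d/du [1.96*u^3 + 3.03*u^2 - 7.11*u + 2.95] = 5.88*u^2 + 6.06*u - 7.11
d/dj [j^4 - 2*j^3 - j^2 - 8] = 2*j*(2*j^2 - 3*j - 1)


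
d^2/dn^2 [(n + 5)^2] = 2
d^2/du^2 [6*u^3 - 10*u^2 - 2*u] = 36*u - 20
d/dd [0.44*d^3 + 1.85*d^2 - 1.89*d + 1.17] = 1.32*d^2 + 3.7*d - 1.89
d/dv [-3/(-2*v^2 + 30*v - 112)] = 3*(15 - 2*v)/(2*(v^2 - 15*v + 56)^2)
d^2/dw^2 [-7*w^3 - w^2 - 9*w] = -42*w - 2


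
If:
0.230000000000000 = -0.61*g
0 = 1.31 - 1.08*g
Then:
No Solution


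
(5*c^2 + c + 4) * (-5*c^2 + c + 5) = -25*c^4 + 6*c^2 + 9*c + 20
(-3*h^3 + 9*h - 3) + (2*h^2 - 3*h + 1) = -3*h^3 + 2*h^2 + 6*h - 2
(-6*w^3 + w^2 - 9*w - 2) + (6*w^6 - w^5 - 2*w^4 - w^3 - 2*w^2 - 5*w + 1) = 6*w^6 - w^5 - 2*w^4 - 7*w^3 - w^2 - 14*w - 1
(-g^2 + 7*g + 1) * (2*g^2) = -2*g^4 + 14*g^3 + 2*g^2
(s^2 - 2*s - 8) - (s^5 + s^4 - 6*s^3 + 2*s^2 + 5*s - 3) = -s^5 - s^4 + 6*s^3 - s^2 - 7*s - 5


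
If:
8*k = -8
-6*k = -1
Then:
No Solution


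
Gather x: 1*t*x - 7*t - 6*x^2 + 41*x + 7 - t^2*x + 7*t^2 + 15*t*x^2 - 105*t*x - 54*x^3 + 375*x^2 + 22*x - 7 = 7*t^2 - 7*t - 54*x^3 + x^2*(15*t + 369) + x*(-t^2 - 104*t + 63)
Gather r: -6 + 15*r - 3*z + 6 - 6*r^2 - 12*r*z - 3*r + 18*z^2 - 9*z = -6*r^2 + r*(12 - 12*z) + 18*z^2 - 12*z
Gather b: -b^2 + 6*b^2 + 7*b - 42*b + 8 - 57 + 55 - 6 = 5*b^2 - 35*b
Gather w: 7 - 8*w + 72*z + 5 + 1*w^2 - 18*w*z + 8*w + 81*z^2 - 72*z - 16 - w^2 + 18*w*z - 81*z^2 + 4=0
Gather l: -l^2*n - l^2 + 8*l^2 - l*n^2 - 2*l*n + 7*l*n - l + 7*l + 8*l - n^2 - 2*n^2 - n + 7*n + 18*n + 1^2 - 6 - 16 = l^2*(7 - n) + l*(-n^2 + 5*n + 14) - 3*n^2 + 24*n - 21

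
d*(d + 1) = d^2 + d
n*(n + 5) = n^2 + 5*n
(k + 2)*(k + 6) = k^2 + 8*k + 12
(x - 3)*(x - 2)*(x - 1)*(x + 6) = x^4 - 25*x^2 + 60*x - 36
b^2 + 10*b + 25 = (b + 5)^2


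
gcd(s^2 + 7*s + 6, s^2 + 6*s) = s + 6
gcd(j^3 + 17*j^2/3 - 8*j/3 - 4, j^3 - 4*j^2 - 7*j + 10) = j - 1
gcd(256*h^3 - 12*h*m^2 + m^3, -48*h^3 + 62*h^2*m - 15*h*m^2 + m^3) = 8*h - m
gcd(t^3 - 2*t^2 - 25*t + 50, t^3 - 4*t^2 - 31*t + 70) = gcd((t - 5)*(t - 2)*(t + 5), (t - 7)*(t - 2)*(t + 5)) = t^2 + 3*t - 10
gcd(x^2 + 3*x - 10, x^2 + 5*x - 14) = x - 2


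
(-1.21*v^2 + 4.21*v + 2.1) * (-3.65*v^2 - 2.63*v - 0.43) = 4.4165*v^4 - 12.1842*v^3 - 18.217*v^2 - 7.3333*v - 0.903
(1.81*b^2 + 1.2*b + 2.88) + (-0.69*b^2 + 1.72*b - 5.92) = 1.12*b^2 + 2.92*b - 3.04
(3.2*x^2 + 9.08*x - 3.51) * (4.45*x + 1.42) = 14.24*x^3 + 44.95*x^2 - 2.7259*x - 4.9842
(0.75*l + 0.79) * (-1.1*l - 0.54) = -0.825*l^2 - 1.274*l - 0.4266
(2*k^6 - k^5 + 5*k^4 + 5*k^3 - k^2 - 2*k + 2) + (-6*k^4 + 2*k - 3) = 2*k^6 - k^5 - k^4 + 5*k^3 - k^2 - 1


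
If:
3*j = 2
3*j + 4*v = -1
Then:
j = 2/3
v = -3/4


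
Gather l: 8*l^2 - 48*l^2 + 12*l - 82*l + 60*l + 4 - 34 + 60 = -40*l^2 - 10*l + 30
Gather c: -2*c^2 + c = -2*c^2 + c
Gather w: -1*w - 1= -w - 1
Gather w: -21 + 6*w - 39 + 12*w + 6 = 18*w - 54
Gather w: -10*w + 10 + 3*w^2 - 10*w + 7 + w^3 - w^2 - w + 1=w^3 + 2*w^2 - 21*w + 18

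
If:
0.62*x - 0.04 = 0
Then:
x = 0.06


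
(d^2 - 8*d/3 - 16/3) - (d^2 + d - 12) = 20/3 - 11*d/3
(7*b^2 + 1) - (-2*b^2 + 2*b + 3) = 9*b^2 - 2*b - 2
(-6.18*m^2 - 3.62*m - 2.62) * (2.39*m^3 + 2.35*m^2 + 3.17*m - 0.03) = -14.7702*m^5 - 23.1748*m^4 - 34.3594*m^3 - 17.447*m^2 - 8.1968*m + 0.0786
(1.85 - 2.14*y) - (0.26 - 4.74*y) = 2.6*y + 1.59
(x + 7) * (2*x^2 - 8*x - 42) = 2*x^3 + 6*x^2 - 98*x - 294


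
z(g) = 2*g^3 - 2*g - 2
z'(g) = 6*g^2 - 2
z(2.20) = 14.90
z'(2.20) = 27.04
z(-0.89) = -1.63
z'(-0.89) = 2.75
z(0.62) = -2.76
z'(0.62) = 0.31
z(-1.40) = -4.69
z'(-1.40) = 9.76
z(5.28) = 281.84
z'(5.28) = 165.27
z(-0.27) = -1.50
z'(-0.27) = -1.56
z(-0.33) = -1.41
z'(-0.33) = -1.35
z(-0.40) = -1.33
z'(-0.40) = -1.04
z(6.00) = 418.00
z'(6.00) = 214.00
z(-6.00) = -422.00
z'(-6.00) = 214.00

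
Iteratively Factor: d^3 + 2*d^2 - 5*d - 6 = (d + 3)*(d^2 - d - 2) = (d - 2)*(d + 3)*(d + 1)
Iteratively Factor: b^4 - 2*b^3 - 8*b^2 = (b)*(b^3 - 2*b^2 - 8*b) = b^2*(b^2 - 2*b - 8) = b^2*(b + 2)*(b - 4)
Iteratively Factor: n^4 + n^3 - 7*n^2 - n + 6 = (n - 2)*(n^3 + 3*n^2 - n - 3) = (n - 2)*(n + 3)*(n^2 - 1) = (n - 2)*(n - 1)*(n + 3)*(n + 1)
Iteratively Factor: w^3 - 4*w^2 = (w)*(w^2 - 4*w) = w*(w - 4)*(w)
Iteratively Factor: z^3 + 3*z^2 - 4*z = (z - 1)*(z^2 + 4*z) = z*(z - 1)*(z + 4)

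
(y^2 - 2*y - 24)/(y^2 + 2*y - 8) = (y - 6)/(y - 2)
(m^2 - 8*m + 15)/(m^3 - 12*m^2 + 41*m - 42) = (m - 5)/(m^2 - 9*m + 14)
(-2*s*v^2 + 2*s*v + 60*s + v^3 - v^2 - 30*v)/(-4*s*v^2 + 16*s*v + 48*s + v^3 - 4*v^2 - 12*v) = (2*s*v + 10*s - v^2 - 5*v)/(4*s*v + 8*s - v^2 - 2*v)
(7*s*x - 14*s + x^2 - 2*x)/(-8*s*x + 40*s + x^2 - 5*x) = (-7*s*x + 14*s - x^2 + 2*x)/(8*s*x - 40*s - x^2 + 5*x)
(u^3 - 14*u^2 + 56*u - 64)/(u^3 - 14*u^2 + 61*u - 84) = (u^2 - 10*u + 16)/(u^2 - 10*u + 21)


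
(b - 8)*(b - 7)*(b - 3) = b^3 - 18*b^2 + 101*b - 168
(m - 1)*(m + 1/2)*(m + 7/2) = m^3 + 3*m^2 - 9*m/4 - 7/4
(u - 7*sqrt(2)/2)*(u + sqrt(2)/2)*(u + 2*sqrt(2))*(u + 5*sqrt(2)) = u^4 + 4*sqrt(2)*u^3 - 51*u^2/2 - 169*sqrt(2)*u/2 - 70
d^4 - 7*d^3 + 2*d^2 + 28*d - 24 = (d - 6)*(d - 2)*(d - 1)*(d + 2)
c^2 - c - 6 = (c - 3)*(c + 2)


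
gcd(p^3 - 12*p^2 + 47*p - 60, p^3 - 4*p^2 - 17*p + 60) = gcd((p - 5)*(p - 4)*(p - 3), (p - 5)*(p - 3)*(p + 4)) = p^2 - 8*p + 15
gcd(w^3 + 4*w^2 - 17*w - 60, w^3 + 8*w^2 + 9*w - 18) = w + 3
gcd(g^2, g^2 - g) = g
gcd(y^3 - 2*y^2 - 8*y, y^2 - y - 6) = y + 2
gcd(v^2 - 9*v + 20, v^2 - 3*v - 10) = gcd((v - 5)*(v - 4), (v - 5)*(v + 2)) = v - 5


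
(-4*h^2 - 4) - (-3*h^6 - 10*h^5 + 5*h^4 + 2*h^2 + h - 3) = 3*h^6 + 10*h^5 - 5*h^4 - 6*h^2 - h - 1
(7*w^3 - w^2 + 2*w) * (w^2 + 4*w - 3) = 7*w^5 + 27*w^4 - 23*w^3 + 11*w^2 - 6*w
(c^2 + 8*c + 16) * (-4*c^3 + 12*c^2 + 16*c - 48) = -4*c^5 - 20*c^4 + 48*c^3 + 272*c^2 - 128*c - 768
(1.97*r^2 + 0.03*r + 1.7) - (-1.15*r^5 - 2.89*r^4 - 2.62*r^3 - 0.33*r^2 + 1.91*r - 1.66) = 1.15*r^5 + 2.89*r^4 + 2.62*r^3 + 2.3*r^2 - 1.88*r + 3.36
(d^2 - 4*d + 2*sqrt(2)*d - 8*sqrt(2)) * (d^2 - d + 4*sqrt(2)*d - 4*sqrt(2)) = d^4 - 5*d^3 + 6*sqrt(2)*d^3 - 30*sqrt(2)*d^2 + 20*d^2 - 80*d + 24*sqrt(2)*d + 64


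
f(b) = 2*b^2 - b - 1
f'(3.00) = 11.00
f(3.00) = 14.00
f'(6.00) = 23.00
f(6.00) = 65.00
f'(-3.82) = -16.28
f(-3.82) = 32.00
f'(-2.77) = -12.08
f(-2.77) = 17.12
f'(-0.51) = -3.04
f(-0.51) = 0.03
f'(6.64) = 25.56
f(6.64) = 80.54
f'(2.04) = 7.16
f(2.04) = 5.28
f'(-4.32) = -18.28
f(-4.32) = 40.64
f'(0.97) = 2.88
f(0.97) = -0.09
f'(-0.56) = -3.24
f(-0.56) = 0.19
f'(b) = 4*b - 1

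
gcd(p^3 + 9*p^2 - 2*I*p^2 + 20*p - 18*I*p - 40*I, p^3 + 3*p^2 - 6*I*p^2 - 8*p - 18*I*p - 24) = p - 2*I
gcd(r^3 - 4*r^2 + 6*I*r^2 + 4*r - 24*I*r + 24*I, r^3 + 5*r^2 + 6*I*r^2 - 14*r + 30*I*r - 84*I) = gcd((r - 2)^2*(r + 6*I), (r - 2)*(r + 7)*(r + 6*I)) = r^2 + r*(-2 + 6*I) - 12*I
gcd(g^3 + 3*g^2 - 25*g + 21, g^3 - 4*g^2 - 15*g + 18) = g - 1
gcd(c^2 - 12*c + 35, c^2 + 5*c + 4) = 1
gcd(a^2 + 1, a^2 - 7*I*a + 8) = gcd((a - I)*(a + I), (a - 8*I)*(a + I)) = a + I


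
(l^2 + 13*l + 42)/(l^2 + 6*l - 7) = (l + 6)/(l - 1)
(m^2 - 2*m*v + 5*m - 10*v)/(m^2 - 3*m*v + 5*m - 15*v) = (-m + 2*v)/(-m + 3*v)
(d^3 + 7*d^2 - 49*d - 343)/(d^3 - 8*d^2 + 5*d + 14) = (d^2 + 14*d + 49)/(d^2 - d - 2)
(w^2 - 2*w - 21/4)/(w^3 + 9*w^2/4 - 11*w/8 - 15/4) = 2*(2*w - 7)/(4*w^2 + 3*w - 10)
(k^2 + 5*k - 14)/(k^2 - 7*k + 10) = (k + 7)/(k - 5)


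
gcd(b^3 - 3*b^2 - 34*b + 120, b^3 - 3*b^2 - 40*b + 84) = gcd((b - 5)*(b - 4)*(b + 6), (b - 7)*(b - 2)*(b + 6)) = b + 6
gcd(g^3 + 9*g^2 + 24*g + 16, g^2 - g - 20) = g + 4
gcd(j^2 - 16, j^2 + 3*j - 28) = j - 4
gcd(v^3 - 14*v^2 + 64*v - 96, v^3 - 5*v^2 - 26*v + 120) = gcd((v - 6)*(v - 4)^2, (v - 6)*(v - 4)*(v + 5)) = v^2 - 10*v + 24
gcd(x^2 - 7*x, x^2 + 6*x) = x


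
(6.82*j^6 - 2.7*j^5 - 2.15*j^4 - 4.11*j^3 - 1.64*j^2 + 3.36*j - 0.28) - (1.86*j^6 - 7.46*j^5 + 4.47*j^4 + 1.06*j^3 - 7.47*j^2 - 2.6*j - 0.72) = 4.96*j^6 + 4.76*j^5 - 6.62*j^4 - 5.17*j^3 + 5.83*j^2 + 5.96*j + 0.44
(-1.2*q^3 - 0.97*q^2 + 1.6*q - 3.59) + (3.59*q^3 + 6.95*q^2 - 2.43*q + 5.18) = 2.39*q^3 + 5.98*q^2 - 0.83*q + 1.59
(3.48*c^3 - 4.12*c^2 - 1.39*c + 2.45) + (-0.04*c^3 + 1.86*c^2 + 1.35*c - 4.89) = 3.44*c^3 - 2.26*c^2 - 0.0399999999999998*c - 2.44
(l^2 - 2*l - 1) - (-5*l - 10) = l^2 + 3*l + 9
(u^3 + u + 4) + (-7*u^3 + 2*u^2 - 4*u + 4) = -6*u^3 + 2*u^2 - 3*u + 8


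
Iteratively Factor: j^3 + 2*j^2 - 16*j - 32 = (j + 4)*(j^2 - 2*j - 8) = (j - 4)*(j + 4)*(j + 2)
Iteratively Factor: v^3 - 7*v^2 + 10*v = (v - 5)*(v^2 - 2*v) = (v - 5)*(v - 2)*(v)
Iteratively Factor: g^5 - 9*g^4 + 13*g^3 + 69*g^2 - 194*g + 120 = (g - 1)*(g^4 - 8*g^3 + 5*g^2 + 74*g - 120) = (g - 5)*(g - 1)*(g^3 - 3*g^2 - 10*g + 24) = (g - 5)*(g - 4)*(g - 1)*(g^2 + g - 6) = (g - 5)*(g - 4)*(g - 1)*(g + 3)*(g - 2)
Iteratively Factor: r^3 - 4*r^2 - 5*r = (r + 1)*(r^2 - 5*r) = r*(r + 1)*(r - 5)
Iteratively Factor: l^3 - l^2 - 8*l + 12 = (l + 3)*(l^2 - 4*l + 4) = (l - 2)*(l + 3)*(l - 2)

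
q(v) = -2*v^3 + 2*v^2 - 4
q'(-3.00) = -66.00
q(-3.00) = 68.00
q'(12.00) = -816.00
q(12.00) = -3172.00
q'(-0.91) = -8.61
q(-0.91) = -0.84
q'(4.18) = -88.11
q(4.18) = -115.12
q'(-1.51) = -19.72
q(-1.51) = 7.45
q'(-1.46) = -18.63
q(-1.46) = 6.49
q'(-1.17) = -12.89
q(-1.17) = 1.94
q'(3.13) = -46.26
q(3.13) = -45.73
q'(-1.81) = -26.90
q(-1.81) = 14.41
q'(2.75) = -34.38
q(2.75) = -30.47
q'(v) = -6*v^2 + 4*v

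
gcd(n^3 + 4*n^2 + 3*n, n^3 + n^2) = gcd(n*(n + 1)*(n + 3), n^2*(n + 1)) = n^2 + n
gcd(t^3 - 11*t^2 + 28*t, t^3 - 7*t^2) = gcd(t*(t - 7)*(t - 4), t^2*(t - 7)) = t^2 - 7*t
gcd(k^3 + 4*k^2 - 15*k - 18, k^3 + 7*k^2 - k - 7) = k + 1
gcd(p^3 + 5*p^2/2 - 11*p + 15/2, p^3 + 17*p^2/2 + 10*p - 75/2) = p^2 + 7*p/2 - 15/2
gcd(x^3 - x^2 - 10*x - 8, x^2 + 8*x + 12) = x + 2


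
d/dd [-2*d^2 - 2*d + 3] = -4*d - 2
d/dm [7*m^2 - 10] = 14*m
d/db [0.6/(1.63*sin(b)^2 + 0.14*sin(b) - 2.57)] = -(1.956*sin(b) + 0.084)*cos(b)/(1.63*sin(b)^2 + 0.14*sin(b) - 2.57)^2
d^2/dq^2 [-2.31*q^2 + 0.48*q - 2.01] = -4.62000000000000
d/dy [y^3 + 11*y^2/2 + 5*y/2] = 3*y^2 + 11*y + 5/2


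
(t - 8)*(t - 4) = t^2 - 12*t + 32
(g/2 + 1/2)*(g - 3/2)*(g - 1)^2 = g^4/2 - 5*g^3/4 + g^2/4 + 5*g/4 - 3/4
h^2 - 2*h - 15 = (h - 5)*(h + 3)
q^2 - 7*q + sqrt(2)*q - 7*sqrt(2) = (q - 7)*(q + sqrt(2))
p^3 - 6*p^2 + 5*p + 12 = (p - 4)*(p - 3)*(p + 1)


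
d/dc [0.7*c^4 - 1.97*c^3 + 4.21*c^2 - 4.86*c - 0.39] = 2.8*c^3 - 5.91*c^2 + 8.42*c - 4.86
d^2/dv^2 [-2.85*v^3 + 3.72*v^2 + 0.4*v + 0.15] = 7.44 - 17.1*v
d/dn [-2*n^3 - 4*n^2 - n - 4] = -6*n^2 - 8*n - 1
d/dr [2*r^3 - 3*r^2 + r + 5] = 6*r^2 - 6*r + 1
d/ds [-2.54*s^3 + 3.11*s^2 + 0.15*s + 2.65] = -7.62*s^2 + 6.22*s + 0.15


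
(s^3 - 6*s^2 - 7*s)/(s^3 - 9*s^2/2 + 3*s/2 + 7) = 2*s*(s - 7)/(2*s^2 - 11*s + 14)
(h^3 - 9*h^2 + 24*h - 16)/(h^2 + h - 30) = (h^3 - 9*h^2 + 24*h - 16)/(h^2 + h - 30)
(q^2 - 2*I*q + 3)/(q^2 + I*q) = (q - 3*I)/q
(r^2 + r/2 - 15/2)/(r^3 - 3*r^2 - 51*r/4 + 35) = 2*(r + 3)/(2*r^2 - r - 28)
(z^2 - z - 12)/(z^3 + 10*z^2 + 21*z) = (z - 4)/(z*(z + 7))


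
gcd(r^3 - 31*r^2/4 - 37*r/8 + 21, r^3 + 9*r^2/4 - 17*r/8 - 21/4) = r^2 + r/4 - 21/8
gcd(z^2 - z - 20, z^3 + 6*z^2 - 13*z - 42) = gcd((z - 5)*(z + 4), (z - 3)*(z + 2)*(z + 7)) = 1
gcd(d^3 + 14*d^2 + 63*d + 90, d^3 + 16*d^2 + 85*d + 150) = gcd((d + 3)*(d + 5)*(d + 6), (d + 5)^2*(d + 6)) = d^2 + 11*d + 30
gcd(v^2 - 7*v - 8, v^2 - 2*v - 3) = v + 1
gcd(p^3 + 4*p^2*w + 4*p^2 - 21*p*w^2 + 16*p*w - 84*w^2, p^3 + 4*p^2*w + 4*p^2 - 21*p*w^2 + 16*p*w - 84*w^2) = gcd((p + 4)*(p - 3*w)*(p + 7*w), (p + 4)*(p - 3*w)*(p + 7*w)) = p^3 + 4*p^2*w + 4*p^2 - 21*p*w^2 + 16*p*w - 84*w^2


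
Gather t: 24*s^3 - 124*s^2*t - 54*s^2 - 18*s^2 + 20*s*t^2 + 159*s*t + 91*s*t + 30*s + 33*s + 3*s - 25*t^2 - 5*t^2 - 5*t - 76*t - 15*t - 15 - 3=24*s^3 - 72*s^2 + 66*s + t^2*(20*s - 30) + t*(-124*s^2 + 250*s - 96) - 18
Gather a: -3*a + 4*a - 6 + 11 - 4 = a + 1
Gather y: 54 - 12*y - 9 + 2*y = 45 - 10*y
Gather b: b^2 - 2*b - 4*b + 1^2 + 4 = b^2 - 6*b + 5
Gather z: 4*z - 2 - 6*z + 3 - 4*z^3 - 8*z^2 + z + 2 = -4*z^3 - 8*z^2 - z + 3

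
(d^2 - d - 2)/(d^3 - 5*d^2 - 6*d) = (d - 2)/(d*(d - 6))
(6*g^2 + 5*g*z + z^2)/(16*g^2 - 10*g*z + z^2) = (6*g^2 + 5*g*z + z^2)/(16*g^2 - 10*g*z + z^2)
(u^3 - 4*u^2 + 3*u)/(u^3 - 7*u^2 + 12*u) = (u - 1)/(u - 4)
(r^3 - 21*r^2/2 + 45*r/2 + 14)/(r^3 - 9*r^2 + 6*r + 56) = (r + 1/2)/(r + 2)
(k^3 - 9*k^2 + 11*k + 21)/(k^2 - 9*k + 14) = (k^2 - 2*k - 3)/(k - 2)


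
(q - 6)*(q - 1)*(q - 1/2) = q^3 - 15*q^2/2 + 19*q/2 - 3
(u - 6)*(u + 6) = u^2 - 36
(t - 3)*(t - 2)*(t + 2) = t^3 - 3*t^2 - 4*t + 12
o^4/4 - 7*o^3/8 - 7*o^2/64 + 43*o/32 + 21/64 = (o/4 + 1/4)*(o - 3)*(o - 7/4)*(o + 1/4)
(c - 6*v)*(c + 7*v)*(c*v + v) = c^3*v + c^2*v^2 + c^2*v - 42*c*v^3 + c*v^2 - 42*v^3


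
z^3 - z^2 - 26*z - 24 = (z - 6)*(z + 1)*(z + 4)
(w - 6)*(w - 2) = w^2 - 8*w + 12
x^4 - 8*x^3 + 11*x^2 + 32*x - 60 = (x - 5)*(x - 3)*(x - 2)*(x + 2)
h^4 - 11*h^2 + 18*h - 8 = (h - 2)*(h - 1)^2*(h + 4)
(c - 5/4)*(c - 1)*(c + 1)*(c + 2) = c^4 + 3*c^3/4 - 7*c^2/2 - 3*c/4 + 5/2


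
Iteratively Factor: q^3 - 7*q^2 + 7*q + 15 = (q + 1)*(q^2 - 8*q + 15) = (q - 3)*(q + 1)*(q - 5)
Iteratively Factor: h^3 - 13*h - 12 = (h + 3)*(h^2 - 3*h - 4) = (h + 1)*(h + 3)*(h - 4)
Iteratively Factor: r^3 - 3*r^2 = (r)*(r^2 - 3*r) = r*(r - 3)*(r)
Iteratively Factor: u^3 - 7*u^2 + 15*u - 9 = (u - 1)*(u^2 - 6*u + 9) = (u - 3)*(u - 1)*(u - 3)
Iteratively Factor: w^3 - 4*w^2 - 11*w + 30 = (w - 5)*(w^2 + w - 6) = (w - 5)*(w + 3)*(w - 2)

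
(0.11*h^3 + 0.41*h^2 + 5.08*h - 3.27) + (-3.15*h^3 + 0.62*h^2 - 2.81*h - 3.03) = -3.04*h^3 + 1.03*h^2 + 2.27*h - 6.3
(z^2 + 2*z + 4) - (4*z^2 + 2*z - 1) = 5 - 3*z^2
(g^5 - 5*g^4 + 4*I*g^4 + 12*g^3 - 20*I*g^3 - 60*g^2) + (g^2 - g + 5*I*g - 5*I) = g^5 - 5*g^4 + 4*I*g^4 + 12*g^3 - 20*I*g^3 - 59*g^2 - g + 5*I*g - 5*I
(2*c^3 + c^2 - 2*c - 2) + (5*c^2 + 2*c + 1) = 2*c^3 + 6*c^2 - 1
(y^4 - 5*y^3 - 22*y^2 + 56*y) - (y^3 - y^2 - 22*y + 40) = y^4 - 6*y^3 - 21*y^2 + 78*y - 40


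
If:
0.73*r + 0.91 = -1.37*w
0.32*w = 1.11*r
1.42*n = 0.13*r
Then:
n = -0.02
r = -0.17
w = -0.58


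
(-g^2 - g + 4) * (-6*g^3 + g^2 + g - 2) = 6*g^5 + 5*g^4 - 26*g^3 + 5*g^2 + 6*g - 8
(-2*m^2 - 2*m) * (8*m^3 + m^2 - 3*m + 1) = -16*m^5 - 18*m^4 + 4*m^3 + 4*m^2 - 2*m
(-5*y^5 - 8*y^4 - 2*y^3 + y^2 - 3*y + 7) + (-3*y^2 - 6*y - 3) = -5*y^5 - 8*y^4 - 2*y^3 - 2*y^2 - 9*y + 4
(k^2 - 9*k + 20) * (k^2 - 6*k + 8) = k^4 - 15*k^3 + 82*k^2 - 192*k + 160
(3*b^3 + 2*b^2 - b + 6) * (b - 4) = 3*b^4 - 10*b^3 - 9*b^2 + 10*b - 24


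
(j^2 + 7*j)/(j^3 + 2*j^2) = (j + 7)/(j*(j + 2))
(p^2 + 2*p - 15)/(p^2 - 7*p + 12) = (p + 5)/(p - 4)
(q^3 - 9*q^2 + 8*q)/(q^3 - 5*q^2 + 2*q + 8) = q*(q^2 - 9*q + 8)/(q^3 - 5*q^2 + 2*q + 8)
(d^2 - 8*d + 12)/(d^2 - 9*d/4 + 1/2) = 4*(d - 6)/(4*d - 1)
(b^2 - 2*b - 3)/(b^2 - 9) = (b + 1)/(b + 3)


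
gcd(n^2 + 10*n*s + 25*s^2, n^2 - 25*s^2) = n + 5*s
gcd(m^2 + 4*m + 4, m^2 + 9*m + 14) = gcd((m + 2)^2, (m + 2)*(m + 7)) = m + 2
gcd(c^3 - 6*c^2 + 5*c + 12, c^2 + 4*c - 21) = c - 3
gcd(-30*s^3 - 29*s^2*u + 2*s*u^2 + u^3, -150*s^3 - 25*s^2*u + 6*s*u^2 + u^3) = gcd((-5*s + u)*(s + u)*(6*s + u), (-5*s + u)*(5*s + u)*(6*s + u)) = 30*s^2 - s*u - u^2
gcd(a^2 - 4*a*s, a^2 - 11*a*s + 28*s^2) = -a + 4*s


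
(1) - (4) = -3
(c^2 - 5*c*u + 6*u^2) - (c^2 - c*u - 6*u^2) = -4*c*u + 12*u^2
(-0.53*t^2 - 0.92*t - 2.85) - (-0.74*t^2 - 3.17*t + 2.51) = 0.21*t^2 + 2.25*t - 5.36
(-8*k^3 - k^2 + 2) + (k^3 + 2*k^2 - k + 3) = -7*k^3 + k^2 - k + 5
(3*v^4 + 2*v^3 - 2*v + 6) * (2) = 6*v^4 + 4*v^3 - 4*v + 12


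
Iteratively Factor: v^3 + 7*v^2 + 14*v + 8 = (v + 2)*(v^2 + 5*v + 4) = (v + 2)*(v + 4)*(v + 1)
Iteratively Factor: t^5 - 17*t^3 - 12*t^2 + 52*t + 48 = (t + 2)*(t^4 - 2*t^3 - 13*t^2 + 14*t + 24) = (t + 2)*(t + 3)*(t^3 - 5*t^2 + 2*t + 8) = (t + 1)*(t + 2)*(t + 3)*(t^2 - 6*t + 8) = (t - 2)*(t + 1)*(t + 2)*(t + 3)*(t - 4)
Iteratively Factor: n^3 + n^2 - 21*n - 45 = (n + 3)*(n^2 - 2*n - 15) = (n - 5)*(n + 3)*(n + 3)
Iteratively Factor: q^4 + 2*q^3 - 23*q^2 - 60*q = (q + 4)*(q^3 - 2*q^2 - 15*q) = q*(q + 4)*(q^2 - 2*q - 15) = q*(q + 3)*(q + 4)*(q - 5)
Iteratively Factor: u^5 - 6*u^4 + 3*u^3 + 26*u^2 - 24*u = (u + 2)*(u^4 - 8*u^3 + 19*u^2 - 12*u) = (u - 1)*(u + 2)*(u^3 - 7*u^2 + 12*u) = (u - 4)*(u - 1)*(u + 2)*(u^2 - 3*u) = (u - 4)*(u - 3)*(u - 1)*(u + 2)*(u)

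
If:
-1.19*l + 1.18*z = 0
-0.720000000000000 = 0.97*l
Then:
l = -0.74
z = -0.75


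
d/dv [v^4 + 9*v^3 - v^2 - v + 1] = 4*v^3 + 27*v^2 - 2*v - 1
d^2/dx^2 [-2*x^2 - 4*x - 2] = -4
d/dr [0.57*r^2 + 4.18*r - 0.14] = 1.14*r + 4.18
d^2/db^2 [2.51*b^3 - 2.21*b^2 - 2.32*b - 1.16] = 15.06*b - 4.42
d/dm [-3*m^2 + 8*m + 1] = 8 - 6*m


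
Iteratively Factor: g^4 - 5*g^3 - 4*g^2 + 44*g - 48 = (g + 3)*(g^3 - 8*g^2 + 20*g - 16) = (g - 4)*(g + 3)*(g^2 - 4*g + 4) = (g - 4)*(g - 2)*(g + 3)*(g - 2)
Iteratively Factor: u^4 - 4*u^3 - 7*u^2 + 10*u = (u - 5)*(u^3 + u^2 - 2*u) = (u - 5)*(u - 1)*(u^2 + 2*u) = u*(u - 5)*(u - 1)*(u + 2)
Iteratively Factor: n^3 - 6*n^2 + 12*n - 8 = (n - 2)*(n^2 - 4*n + 4) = (n - 2)^2*(n - 2)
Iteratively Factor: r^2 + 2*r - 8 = (r - 2)*(r + 4)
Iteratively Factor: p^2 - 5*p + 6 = (p - 2)*(p - 3)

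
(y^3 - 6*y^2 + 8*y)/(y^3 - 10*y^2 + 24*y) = (y - 2)/(y - 6)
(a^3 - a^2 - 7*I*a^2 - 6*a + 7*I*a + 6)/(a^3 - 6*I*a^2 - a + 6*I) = (a - I)/(a + 1)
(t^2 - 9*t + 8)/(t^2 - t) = (t - 8)/t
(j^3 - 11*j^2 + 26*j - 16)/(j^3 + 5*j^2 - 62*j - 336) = (j^2 - 3*j + 2)/(j^2 + 13*j + 42)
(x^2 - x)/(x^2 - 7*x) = (x - 1)/(x - 7)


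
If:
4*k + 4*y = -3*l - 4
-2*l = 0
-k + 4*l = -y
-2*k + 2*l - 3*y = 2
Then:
No Solution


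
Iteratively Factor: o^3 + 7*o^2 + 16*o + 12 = (o + 3)*(o^2 + 4*o + 4) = (o + 2)*(o + 3)*(o + 2)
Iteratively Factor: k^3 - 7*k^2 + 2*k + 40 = (k + 2)*(k^2 - 9*k + 20) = (k - 4)*(k + 2)*(k - 5)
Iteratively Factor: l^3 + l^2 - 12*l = (l + 4)*(l^2 - 3*l) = l*(l + 4)*(l - 3)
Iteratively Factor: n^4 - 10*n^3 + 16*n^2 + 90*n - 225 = (n - 5)*(n^3 - 5*n^2 - 9*n + 45) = (n - 5)*(n + 3)*(n^2 - 8*n + 15) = (n - 5)^2*(n + 3)*(n - 3)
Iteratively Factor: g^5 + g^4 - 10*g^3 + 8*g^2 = (g)*(g^4 + g^3 - 10*g^2 + 8*g) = g*(g - 1)*(g^3 + 2*g^2 - 8*g) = g*(g - 1)*(g + 4)*(g^2 - 2*g) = g*(g - 2)*(g - 1)*(g + 4)*(g)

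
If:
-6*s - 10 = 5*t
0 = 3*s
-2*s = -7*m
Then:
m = 0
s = 0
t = -2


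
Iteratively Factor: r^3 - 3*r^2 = (r)*(r^2 - 3*r) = r*(r - 3)*(r)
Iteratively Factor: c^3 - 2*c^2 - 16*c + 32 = (c - 2)*(c^2 - 16) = (c - 2)*(c + 4)*(c - 4)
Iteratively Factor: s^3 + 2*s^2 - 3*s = (s - 1)*(s^2 + 3*s) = (s - 1)*(s + 3)*(s)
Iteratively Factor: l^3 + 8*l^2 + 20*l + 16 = (l + 2)*(l^2 + 6*l + 8) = (l + 2)*(l + 4)*(l + 2)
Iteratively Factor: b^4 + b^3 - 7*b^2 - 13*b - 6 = (b + 1)*(b^3 - 7*b - 6) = (b + 1)*(b + 2)*(b^2 - 2*b - 3) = (b + 1)^2*(b + 2)*(b - 3)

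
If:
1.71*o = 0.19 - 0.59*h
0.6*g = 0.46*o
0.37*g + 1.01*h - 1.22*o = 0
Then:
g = 0.06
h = 0.08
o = 0.08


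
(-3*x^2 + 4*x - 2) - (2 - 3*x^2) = 4*x - 4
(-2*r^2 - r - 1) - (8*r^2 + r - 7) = -10*r^2 - 2*r + 6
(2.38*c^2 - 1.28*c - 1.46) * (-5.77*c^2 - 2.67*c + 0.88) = -13.7326*c^4 + 1.031*c^3 + 13.9362*c^2 + 2.7718*c - 1.2848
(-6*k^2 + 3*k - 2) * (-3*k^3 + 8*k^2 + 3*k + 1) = 18*k^5 - 57*k^4 + 12*k^3 - 13*k^2 - 3*k - 2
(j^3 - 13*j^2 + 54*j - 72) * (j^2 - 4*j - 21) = j^5 - 17*j^4 + 85*j^3 - 15*j^2 - 846*j + 1512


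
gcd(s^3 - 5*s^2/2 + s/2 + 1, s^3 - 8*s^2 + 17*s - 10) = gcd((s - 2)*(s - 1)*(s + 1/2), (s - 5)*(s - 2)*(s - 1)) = s^2 - 3*s + 2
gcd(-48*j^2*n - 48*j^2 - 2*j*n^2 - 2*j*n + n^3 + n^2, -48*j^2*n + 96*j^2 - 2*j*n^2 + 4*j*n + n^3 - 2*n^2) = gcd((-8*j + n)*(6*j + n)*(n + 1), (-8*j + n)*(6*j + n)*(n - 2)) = 48*j^2 + 2*j*n - n^2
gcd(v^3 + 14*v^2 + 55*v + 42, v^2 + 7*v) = v + 7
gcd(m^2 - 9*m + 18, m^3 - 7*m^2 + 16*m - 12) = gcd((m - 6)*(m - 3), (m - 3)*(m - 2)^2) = m - 3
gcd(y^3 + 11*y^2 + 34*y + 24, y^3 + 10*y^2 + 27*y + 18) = y^2 + 7*y + 6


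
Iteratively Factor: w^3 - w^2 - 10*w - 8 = (w + 2)*(w^2 - 3*w - 4) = (w - 4)*(w + 2)*(w + 1)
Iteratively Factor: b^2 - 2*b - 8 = (b - 4)*(b + 2)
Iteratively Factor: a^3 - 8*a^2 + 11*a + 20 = (a - 4)*(a^2 - 4*a - 5) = (a - 4)*(a + 1)*(a - 5)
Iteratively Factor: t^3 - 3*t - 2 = (t + 1)*(t^2 - t - 2) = (t + 1)^2*(t - 2)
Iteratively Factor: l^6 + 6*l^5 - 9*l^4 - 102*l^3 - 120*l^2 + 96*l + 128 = (l - 1)*(l^5 + 7*l^4 - 2*l^3 - 104*l^2 - 224*l - 128) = (l - 4)*(l - 1)*(l^4 + 11*l^3 + 42*l^2 + 64*l + 32) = (l - 4)*(l - 1)*(l + 4)*(l^3 + 7*l^2 + 14*l + 8) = (l - 4)*(l - 1)*(l + 1)*(l + 4)*(l^2 + 6*l + 8) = (l - 4)*(l - 1)*(l + 1)*(l + 2)*(l + 4)*(l + 4)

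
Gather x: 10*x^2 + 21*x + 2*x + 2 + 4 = 10*x^2 + 23*x + 6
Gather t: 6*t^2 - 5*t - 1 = 6*t^2 - 5*t - 1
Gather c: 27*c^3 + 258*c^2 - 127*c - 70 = 27*c^3 + 258*c^2 - 127*c - 70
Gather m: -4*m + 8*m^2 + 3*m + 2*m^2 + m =10*m^2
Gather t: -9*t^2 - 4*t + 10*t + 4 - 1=-9*t^2 + 6*t + 3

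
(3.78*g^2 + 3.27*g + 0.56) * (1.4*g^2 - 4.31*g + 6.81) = 5.292*g^4 - 11.7138*g^3 + 12.4321*g^2 + 19.8551*g + 3.8136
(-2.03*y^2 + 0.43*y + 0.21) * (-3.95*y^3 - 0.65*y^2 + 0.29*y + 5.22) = 8.0185*y^5 - 0.379*y^4 - 1.6977*y^3 - 10.6084*y^2 + 2.3055*y + 1.0962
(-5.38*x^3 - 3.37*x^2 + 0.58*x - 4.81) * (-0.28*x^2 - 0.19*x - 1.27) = 1.5064*x^5 + 1.9658*x^4 + 7.3105*x^3 + 5.5165*x^2 + 0.1773*x + 6.1087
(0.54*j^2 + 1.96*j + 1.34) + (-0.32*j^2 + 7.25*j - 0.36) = 0.22*j^2 + 9.21*j + 0.98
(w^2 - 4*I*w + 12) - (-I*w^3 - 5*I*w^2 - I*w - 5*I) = I*w^3 + w^2 + 5*I*w^2 - 3*I*w + 12 + 5*I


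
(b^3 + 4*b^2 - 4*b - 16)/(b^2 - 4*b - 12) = (b^2 + 2*b - 8)/(b - 6)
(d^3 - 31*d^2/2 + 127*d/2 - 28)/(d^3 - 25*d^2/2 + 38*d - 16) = (d - 7)/(d - 4)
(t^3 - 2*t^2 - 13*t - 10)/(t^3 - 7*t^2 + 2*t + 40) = (t + 1)/(t - 4)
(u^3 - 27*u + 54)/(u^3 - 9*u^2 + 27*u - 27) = (u + 6)/(u - 3)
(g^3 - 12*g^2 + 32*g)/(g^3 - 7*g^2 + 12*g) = (g - 8)/(g - 3)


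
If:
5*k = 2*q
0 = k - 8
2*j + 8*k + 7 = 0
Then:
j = -71/2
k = 8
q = 20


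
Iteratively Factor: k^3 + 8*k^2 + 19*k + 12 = (k + 4)*(k^2 + 4*k + 3) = (k + 3)*(k + 4)*(k + 1)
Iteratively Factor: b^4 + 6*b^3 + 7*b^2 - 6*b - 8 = (b - 1)*(b^3 + 7*b^2 + 14*b + 8) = (b - 1)*(b + 2)*(b^2 + 5*b + 4) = (b - 1)*(b + 2)*(b + 4)*(b + 1)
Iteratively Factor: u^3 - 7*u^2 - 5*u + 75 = (u - 5)*(u^2 - 2*u - 15) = (u - 5)^2*(u + 3)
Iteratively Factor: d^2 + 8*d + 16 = (d + 4)*(d + 4)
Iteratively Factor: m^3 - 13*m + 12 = (m - 3)*(m^2 + 3*m - 4) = (m - 3)*(m + 4)*(m - 1)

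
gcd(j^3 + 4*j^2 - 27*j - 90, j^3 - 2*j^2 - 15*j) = j^2 - 2*j - 15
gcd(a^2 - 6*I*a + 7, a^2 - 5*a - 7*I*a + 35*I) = a - 7*I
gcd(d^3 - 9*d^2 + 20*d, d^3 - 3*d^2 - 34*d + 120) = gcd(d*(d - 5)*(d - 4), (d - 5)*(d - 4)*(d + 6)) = d^2 - 9*d + 20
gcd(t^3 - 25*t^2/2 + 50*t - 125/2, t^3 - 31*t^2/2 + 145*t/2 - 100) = t^2 - 15*t/2 + 25/2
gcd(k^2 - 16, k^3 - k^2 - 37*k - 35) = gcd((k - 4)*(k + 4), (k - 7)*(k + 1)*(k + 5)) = 1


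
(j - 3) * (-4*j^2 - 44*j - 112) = -4*j^3 - 32*j^2 + 20*j + 336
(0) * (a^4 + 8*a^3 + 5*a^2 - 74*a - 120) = 0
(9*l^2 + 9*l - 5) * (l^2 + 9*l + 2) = 9*l^4 + 90*l^3 + 94*l^2 - 27*l - 10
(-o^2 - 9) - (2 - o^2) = -11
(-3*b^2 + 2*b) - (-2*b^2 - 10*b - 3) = -b^2 + 12*b + 3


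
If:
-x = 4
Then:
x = -4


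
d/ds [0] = 0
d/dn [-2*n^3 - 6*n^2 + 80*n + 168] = -6*n^2 - 12*n + 80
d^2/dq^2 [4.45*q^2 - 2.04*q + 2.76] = 8.90000000000000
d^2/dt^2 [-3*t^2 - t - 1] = -6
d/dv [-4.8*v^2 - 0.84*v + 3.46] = -9.6*v - 0.84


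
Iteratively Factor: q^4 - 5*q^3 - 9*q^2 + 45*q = (q)*(q^3 - 5*q^2 - 9*q + 45) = q*(q - 5)*(q^2 - 9) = q*(q - 5)*(q + 3)*(q - 3)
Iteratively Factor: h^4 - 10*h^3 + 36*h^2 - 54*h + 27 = (h - 3)*(h^3 - 7*h^2 + 15*h - 9) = (h - 3)^2*(h^2 - 4*h + 3) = (h - 3)^2*(h - 1)*(h - 3)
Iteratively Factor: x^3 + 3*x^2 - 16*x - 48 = (x + 4)*(x^2 - x - 12) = (x + 3)*(x + 4)*(x - 4)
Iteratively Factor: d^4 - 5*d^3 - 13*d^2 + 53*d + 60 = (d + 3)*(d^3 - 8*d^2 + 11*d + 20) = (d + 1)*(d + 3)*(d^2 - 9*d + 20) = (d - 5)*(d + 1)*(d + 3)*(d - 4)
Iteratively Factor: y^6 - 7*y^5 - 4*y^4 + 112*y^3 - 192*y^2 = (y - 4)*(y^5 - 3*y^4 - 16*y^3 + 48*y^2) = (y - 4)^2*(y^4 + y^3 - 12*y^2) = (y - 4)^2*(y + 4)*(y^3 - 3*y^2) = y*(y - 4)^2*(y + 4)*(y^2 - 3*y) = y*(y - 4)^2*(y - 3)*(y + 4)*(y)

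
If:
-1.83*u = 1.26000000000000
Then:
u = -0.69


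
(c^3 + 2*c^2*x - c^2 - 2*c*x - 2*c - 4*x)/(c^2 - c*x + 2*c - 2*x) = (c^3 + 2*c^2*x - c^2 - 2*c*x - 2*c - 4*x)/(c^2 - c*x + 2*c - 2*x)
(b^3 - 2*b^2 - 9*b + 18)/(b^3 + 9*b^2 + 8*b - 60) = (b^2 - 9)/(b^2 + 11*b + 30)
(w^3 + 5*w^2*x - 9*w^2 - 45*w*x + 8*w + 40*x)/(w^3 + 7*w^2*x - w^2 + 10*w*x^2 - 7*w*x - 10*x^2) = (w - 8)/(w + 2*x)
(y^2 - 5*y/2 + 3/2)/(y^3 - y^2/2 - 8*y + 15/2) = (2*y - 3)/(2*y^2 + y - 15)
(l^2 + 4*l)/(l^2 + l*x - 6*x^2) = l*(l + 4)/(l^2 + l*x - 6*x^2)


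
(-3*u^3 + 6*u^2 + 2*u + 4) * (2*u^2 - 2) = -6*u^5 + 12*u^4 + 10*u^3 - 4*u^2 - 4*u - 8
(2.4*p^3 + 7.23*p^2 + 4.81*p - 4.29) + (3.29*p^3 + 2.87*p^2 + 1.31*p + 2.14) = 5.69*p^3 + 10.1*p^2 + 6.12*p - 2.15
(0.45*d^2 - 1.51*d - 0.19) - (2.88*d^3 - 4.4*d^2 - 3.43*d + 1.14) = -2.88*d^3 + 4.85*d^2 + 1.92*d - 1.33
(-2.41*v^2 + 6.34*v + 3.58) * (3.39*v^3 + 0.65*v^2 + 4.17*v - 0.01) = -8.1699*v^5 + 19.9261*v^4 + 6.2075*v^3 + 28.7889*v^2 + 14.8652*v - 0.0358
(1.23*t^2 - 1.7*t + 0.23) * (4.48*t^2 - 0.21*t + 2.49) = 5.5104*t^4 - 7.8743*t^3 + 4.4501*t^2 - 4.2813*t + 0.5727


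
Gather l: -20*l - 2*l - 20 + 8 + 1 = -22*l - 11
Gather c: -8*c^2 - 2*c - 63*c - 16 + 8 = -8*c^2 - 65*c - 8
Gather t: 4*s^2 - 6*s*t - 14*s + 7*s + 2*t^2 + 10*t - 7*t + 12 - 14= 4*s^2 - 7*s + 2*t^2 + t*(3 - 6*s) - 2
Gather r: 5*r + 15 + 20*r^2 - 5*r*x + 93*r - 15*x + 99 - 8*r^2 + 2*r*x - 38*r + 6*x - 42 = 12*r^2 + r*(60 - 3*x) - 9*x + 72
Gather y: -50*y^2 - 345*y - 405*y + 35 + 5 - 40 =-50*y^2 - 750*y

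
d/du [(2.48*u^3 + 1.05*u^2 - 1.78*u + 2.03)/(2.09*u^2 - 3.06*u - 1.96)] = (5.1832*u^4 - 15.1776*u^3 - 14.0752*u^2 - 12.6014*u + 9.7006)/(4.3681*u^4 - 12.7908*u^3 + 1.1708*u^2 + 11.9952*u + 3.8416)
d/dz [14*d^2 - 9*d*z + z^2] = -9*d + 2*z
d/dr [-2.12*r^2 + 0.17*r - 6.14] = 0.17 - 4.24*r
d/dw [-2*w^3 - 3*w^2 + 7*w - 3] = -6*w^2 - 6*w + 7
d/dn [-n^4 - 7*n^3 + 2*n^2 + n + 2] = -4*n^3 - 21*n^2 + 4*n + 1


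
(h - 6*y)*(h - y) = h^2 - 7*h*y + 6*y^2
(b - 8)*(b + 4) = b^2 - 4*b - 32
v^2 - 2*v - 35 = (v - 7)*(v + 5)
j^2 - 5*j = j*(j - 5)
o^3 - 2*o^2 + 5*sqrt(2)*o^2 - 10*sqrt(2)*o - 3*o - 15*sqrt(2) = (o - 3)*(o + 1)*(o + 5*sqrt(2))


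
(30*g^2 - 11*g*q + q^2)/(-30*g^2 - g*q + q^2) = (-5*g + q)/(5*g + q)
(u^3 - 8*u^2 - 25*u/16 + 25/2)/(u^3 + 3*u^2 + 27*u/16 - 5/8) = (4*u^2 - 37*u + 40)/(4*u^2 + 7*u - 2)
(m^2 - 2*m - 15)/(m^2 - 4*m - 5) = (m + 3)/(m + 1)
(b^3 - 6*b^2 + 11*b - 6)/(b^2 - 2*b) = b - 4 + 3/b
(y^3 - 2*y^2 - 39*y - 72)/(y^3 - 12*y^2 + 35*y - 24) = (y^2 + 6*y + 9)/(y^2 - 4*y + 3)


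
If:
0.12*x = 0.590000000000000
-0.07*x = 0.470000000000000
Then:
No Solution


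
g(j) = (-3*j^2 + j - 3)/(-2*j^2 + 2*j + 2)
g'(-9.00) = 0.00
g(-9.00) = 1.43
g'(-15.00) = 0.00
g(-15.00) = 1.45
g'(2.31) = -4.19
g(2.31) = 4.12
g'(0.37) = -0.23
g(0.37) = -1.23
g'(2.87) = -1.23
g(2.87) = 2.84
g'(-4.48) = 0.02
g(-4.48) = 1.44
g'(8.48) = -0.03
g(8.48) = 1.68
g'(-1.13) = 3.79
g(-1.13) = 2.83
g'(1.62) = -534318.18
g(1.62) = 1051.50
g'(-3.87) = 0.03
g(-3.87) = 1.45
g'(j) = (1 - 6*j)/(-2*j^2 + 2*j + 2) + (4*j - 2)*(-3*j^2 + j - 3)/(-2*j^2 + 2*j + 2)^2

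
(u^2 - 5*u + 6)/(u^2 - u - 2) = (u - 3)/(u + 1)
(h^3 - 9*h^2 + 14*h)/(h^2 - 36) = h*(h^2 - 9*h + 14)/(h^2 - 36)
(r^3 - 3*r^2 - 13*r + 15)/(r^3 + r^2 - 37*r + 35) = (r + 3)/(r + 7)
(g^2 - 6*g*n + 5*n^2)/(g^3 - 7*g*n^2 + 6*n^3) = (g - 5*n)/(g^2 + g*n - 6*n^2)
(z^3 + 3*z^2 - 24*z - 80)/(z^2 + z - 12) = (z^2 - z - 20)/(z - 3)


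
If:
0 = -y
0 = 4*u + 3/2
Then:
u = -3/8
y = 0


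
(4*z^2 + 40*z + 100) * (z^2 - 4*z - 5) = 4*z^4 + 24*z^3 - 80*z^2 - 600*z - 500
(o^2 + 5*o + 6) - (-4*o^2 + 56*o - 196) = 5*o^2 - 51*o + 202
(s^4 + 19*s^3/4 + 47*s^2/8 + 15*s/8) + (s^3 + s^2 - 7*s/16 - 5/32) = s^4 + 23*s^3/4 + 55*s^2/8 + 23*s/16 - 5/32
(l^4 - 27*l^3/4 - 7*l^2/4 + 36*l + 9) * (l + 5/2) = l^5 - 17*l^4/4 - 149*l^3/8 + 253*l^2/8 + 99*l + 45/2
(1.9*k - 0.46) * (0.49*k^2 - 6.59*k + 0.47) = 0.931*k^3 - 12.7464*k^2 + 3.9244*k - 0.2162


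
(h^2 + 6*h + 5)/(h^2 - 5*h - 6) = (h + 5)/(h - 6)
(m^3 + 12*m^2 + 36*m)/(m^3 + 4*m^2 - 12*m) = (m + 6)/(m - 2)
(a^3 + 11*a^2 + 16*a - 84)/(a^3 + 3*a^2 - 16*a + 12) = (a + 7)/(a - 1)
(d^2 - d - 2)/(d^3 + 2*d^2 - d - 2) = (d - 2)/(d^2 + d - 2)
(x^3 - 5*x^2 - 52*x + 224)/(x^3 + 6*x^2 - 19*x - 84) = (x - 8)/(x + 3)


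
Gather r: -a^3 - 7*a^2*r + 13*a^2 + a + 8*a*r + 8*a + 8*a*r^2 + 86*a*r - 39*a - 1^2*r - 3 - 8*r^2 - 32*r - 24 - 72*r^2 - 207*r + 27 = -a^3 + 13*a^2 - 30*a + r^2*(8*a - 80) + r*(-7*a^2 + 94*a - 240)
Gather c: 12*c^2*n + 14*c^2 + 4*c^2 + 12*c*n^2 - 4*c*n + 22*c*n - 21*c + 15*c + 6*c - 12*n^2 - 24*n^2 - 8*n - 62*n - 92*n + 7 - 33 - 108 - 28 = c^2*(12*n + 18) + c*(12*n^2 + 18*n) - 36*n^2 - 162*n - 162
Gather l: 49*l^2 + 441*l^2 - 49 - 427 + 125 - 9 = 490*l^2 - 360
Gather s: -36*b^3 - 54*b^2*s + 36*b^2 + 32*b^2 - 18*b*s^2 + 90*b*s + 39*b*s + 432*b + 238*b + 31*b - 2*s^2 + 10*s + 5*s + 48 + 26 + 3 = -36*b^3 + 68*b^2 + 701*b + s^2*(-18*b - 2) + s*(-54*b^2 + 129*b + 15) + 77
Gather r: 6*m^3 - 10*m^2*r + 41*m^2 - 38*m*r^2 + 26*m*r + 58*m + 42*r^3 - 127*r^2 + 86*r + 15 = 6*m^3 + 41*m^2 + 58*m + 42*r^3 + r^2*(-38*m - 127) + r*(-10*m^2 + 26*m + 86) + 15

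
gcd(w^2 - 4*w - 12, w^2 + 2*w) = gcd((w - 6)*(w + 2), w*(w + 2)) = w + 2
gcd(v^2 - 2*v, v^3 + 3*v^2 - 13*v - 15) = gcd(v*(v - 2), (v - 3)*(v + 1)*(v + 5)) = 1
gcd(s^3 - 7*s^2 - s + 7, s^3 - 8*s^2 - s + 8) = s^2 - 1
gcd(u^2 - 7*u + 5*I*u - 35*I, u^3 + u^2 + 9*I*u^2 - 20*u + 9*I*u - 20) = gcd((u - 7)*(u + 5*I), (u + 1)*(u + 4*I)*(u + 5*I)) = u + 5*I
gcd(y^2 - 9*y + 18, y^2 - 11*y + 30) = y - 6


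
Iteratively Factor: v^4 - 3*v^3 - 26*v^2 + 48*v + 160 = (v + 4)*(v^3 - 7*v^2 + 2*v + 40) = (v + 2)*(v + 4)*(v^2 - 9*v + 20) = (v - 4)*(v + 2)*(v + 4)*(v - 5)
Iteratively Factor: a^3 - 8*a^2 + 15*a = (a - 3)*(a^2 - 5*a) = (a - 5)*(a - 3)*(a)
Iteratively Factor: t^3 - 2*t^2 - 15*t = (t + 3)*(t^2 - 5*t) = (t - 5)*(t + 3)*(t)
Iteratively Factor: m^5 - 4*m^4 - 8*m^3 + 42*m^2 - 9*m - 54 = (m - 3)*(m^4 - m^3 - 11*m^2 + 9*m + 18) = (m - 3)*(m - 2)*(m^3 + m^2 - 9*m - 9) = (m - 3)*(m - 2)*(m + 1)*(m^2 - 9) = (m - 3)^2*(m - 2)*(m + 1)*(m + 3)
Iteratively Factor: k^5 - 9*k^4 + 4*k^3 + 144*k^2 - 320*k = (k + 4)*(k^4 - 13*k^3 + 56*k^2 - 80*k) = (k - 5)*(k + 4)*(k^3 - 8*k^2 + 16*k) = k*(k - 5)*(k + 4)*(k^2 - 8*k + 16) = k*(k - 5)*(k - 4)*(k + 4)*(k - 4)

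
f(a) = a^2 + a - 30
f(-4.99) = -10.09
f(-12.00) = 102.00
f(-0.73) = -30.20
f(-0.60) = -30.24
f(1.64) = -25.67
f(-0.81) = -30.15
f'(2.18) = 5.36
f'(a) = 2*a + 1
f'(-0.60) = -0.20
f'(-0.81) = -0.62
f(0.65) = -28.93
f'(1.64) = 4.28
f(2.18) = -23.07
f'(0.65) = 2.30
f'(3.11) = 7.22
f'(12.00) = 25.00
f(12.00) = 126.00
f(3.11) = -17.22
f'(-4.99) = -8.98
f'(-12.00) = -23.00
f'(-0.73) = -0.46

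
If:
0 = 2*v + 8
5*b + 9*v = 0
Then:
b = 36/5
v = -4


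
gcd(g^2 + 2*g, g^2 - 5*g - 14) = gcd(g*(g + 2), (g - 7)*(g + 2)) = g + 2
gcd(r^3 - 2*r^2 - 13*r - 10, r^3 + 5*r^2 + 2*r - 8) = r + 2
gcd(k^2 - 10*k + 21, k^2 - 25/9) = 1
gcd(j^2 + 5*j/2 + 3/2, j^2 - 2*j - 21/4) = j + 3/2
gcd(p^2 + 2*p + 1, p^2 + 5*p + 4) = p + 1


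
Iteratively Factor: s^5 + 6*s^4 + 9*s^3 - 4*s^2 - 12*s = (s - 1)*(s^4 + 7*s^3 + 16*s^2 + 12*s) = (s - 1)*(s + 2)*(s^3 + 5*s^2 + 6*s) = (s - 1)*(s + 2)*(s + 3)*(s^2 + 2*s) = s*(s - 1)*(s + 2)*(s + 3)*(s + 2)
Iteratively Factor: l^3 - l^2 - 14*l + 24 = (l + 4)*(l^2 - 5*l + 6) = (l - 2)*(l + 4)*(l - 3)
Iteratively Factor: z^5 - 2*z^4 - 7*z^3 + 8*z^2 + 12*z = (z + 2)*(z^4 - 4*z^3 + z^2 + 6*z) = (z - 2)*(z + 2)*(z^3 - 2*z^2 - 3*z) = z*(z - 2)*(z + 2)*(z^2 - 2*z - 3) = z*(z - 3)*(z - 2)*(z + 2)*(z + 1)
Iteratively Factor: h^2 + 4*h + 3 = (h + 1)*(h + 3)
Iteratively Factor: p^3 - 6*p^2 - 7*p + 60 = (p - 4)*(p^2 - 2*p - 15) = (p - 4)*(p + 3)*(p - 5)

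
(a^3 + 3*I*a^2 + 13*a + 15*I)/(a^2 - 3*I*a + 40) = (a^2 - 2*I*a + 3)/(a - 8*I)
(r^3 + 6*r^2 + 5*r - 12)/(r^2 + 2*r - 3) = r + 4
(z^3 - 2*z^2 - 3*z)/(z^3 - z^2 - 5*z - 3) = z/(z + 1)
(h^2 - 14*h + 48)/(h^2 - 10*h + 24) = (h - 8)/(h - 4)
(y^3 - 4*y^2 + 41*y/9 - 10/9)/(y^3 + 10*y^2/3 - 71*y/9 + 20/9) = (3*y^2 - 11*y + 10)/(3*y^2 + 11*y - 20)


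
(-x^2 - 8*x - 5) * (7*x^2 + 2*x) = -7*x^4 - 58*x^3 - 51*x^2 - 10*x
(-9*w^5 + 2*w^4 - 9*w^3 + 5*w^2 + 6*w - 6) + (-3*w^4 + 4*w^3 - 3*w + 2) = -9*w^5 - w^4 - 5*w^3 + 5*w^2 + 3*w - 4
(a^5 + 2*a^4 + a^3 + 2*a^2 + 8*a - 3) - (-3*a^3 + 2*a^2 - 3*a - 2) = a^5 + 2*a^4 + 4*a^3 + 11*a - 1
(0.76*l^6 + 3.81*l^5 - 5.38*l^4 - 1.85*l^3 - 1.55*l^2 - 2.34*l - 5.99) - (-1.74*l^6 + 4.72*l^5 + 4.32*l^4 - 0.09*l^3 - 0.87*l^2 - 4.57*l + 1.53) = 2.5*l^6 - 0.91*l^5 - 9.7*l^4 - 1.76*l^3 - 0.68*l^2 + 2.23*l - 7.52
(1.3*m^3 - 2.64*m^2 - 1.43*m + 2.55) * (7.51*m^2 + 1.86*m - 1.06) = 9.763*m^5 - 17.4084*m^4 - 17.0277*m^3 + 19.2891*m^2 + 6.2588*m - 2.703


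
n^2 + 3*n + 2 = (n + 1)*(n + 2)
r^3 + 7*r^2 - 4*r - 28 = (r - 2)*(r + 2)*(r + 7)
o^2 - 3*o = o*(o - 3)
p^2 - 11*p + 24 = (p - 8)*(p - 3)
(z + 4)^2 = z^2 + 8*z + 16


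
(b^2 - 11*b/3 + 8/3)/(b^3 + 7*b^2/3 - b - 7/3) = (3*b - 8)/(3*b^2 + 10*b + 7)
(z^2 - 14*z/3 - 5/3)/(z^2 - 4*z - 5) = (z + 1/3)/(z + 1)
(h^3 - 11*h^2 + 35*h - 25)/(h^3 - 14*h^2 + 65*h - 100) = (h - 1)/(h - 4)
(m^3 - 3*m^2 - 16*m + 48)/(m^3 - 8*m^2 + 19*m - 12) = (m + 4)/(m - 1)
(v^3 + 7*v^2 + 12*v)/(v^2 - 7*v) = (v^2 + 7*v + 12)/(v - 7)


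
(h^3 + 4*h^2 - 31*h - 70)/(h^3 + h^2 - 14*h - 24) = (h^2 + 2*h - 35)/(h^2 - h - 12)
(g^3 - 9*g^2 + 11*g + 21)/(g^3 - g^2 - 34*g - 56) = (g^2 - 2*g - 3)/(g^2 + 6*g + 8)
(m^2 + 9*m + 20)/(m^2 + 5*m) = (m + 4)/m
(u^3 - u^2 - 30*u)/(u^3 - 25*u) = (u - 6)/(u - 5)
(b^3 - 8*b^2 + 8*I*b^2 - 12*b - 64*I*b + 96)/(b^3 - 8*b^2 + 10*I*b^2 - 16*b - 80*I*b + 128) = (b + 6*I)/(b + 8*I)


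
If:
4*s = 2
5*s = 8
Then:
No Solution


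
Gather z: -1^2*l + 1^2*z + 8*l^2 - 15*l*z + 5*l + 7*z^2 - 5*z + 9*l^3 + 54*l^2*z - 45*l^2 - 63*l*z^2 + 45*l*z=9*l^3 - 37*l^2 + 4*l + z^2*(7 - 63*l) + z*(54*l^2 + 30*l - 4)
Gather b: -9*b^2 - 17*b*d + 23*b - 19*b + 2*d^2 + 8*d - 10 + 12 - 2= -9*b^2 + b*(4 - 17*d) + 2*d^2 + 8*d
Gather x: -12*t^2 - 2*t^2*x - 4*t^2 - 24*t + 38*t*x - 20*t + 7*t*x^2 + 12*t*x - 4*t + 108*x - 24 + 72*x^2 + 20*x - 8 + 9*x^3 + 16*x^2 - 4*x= -16*t^2 - 48*t + 9*x^3 + x^2*(7*t + 88) + x*(-2*t^2 + 50*t + 124) - 32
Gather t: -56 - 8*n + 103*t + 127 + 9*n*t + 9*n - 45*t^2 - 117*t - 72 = n - 45*t^2 + t*(9*n - 14) - 1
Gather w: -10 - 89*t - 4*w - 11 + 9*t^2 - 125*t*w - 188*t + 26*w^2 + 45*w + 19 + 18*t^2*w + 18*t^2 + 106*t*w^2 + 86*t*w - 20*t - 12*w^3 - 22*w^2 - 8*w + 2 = 27*t^2 - 297*t - 12*w^3 + w^2*(106*t + 4) + w*(18*t^2 - 39*t + 33)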